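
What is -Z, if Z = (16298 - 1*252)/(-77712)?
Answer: 8023/38856 ≈ 0.20648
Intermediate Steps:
Z = -8023/38856 (Z = (16298 - 252)*(-1/77712) = 16046*(-1/77712) = -8023/38856 ≈ -0.20648)
-Z = -1*(-8023/38856) = 8023/38856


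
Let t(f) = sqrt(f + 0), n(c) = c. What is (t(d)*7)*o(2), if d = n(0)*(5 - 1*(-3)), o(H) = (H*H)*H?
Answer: 0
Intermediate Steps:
o(H) = H**3 (o(H) = H**2*H = H**3)
d = 0 (d = 0*(5 - 1*(-3)) = 0*(5 + 3) = 0*8 = 0)
t(f) = sqrt(f)
(t(d)*7)*o(2) = (sqrt(0)*7)*2**3 = (0*7)*8 = 0*8 = 0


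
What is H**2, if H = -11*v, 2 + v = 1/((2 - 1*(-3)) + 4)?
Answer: 34969/81 ≈ 431.72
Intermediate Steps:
v = -17/9 (v = -2 + 1/((2 - 1*(-3)) + 4) = -2 + 1/((2 + 3) + 4) = -2 + 1/(5 + 4) = -2 + 1/9 = -17/9 ≈ -1.8889)
H = 187/9 (H = -11*(-17/9) = 187/9 ≈ 20.778)
H**2 = (187/9)**2 = 34969/81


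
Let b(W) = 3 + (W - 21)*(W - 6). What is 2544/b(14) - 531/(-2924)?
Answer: -139821/2924 ≈ -47.818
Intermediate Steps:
b(W) = 3 + (-21 + W)*(-6 + W)
2544/b(14) - 531/(-2924) = 2544/(129 + 14² - 27*14) - 531/(-2924) = 2544/(129 + 196 - 378) - 531*(-1/2924) = 2544/(-53) + 531/2924 = 2544*(-1/53) + 531/2924 = -48 + 531/2924 = -139821/2924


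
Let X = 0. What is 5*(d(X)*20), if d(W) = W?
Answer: 0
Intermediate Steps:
5*(d(X)*20) = 5*(0*20) = 5*0 = 0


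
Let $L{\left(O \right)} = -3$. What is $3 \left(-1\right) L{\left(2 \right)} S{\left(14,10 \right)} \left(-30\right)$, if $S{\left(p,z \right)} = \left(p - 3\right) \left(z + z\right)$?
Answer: $-59400$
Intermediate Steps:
$S{\left(p,z \right)} = 2 z \left(-3 + p\right)$ ($S{\left(p,z \right)} = \left(-3 + p\right) 2 z = 2 z \left(-3 + p\right)$)
$3 \left(-1\right) L{\left(2 \right)} S{\left(14,10 \right)} \left(-30\right) = 3 \left(-1\right) \left(-3\right) 2 \cdot 10 \left(-3 + 14\right) \left(-30\right) = \left(-3\right) \left(-3\right) 2 \cdot 10 \cdot 11 \left(-30\right) = 9 \cdot 220 \left(-30\right) = 1980 \left(-30\right) = -59400$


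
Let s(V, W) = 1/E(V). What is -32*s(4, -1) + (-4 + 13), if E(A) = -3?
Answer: 59/3 ≈ 19.667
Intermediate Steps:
s(V, W) = -⅓ (s(V, W) = 1/(-3) = 1*(-⅓) = -⅓)
-32*s(4, -1) + (-4 + 13) = -32*(-⅓) + (-4 + 13) = 32/3 + 9 = 59/3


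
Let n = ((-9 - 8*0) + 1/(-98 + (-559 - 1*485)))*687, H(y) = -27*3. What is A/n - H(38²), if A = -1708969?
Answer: 2523638111/7061673 ≈ 357.37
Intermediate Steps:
H(y) = -81
n = -7061673/1142 (n = ((-9 + 0) + 1/(-98 + (-559 - 485)))*687 = (-9 + 1/(-98 - 1044))*687 = (-9 + 1/(-1142))*687 = (-9 - 1/1142)*687 = -10279/1142*687 = -7061673/1142 ≈ -6183.6)
A/n - H(38²) = -1708969/(-7061673/1142) - 1*(-81) = -1708969*(-1142/7061673) + 81 = 1951642598/7061673 + 81 = 2523638111/7061673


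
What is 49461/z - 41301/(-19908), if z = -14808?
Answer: -3454485/2729608 ≈ -1.2656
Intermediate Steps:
49461/z - 41301/(-19908) = 49461/(-14808) - 41301/(-19908) = 49461*(-1/14808) - 41301*(-1/19908) = -16487/4936 + 4589/2212 = -3454485/2729608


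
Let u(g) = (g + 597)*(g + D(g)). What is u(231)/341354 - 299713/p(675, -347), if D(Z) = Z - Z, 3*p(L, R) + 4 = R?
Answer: 3935792683/1536093 ≈ 2562.2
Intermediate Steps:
p(L, R) = -4/3 + R/3
D(Z) = 0
u(g) = g*(597 + g) (u(g) = (g + 597)*(g + 0) = (597 + g)*g = g*(597 + g))
u(231)/341354 - 299713/p(675, -347) = (231*(597 + 231))/341354 - 299713/(-4/3 + (1/3)*(-347)) = (231*828)*(1/341354) - 299713/(-4/3 - 347/3) = 191268*(1/341354) - 299713/(-117) = 95634/170677 - 299713*(-1/117) = 95634/170677 + 299713/117 = 3935792683/1536093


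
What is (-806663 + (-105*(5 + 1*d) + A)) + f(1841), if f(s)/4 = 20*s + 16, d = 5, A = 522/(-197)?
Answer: -130093215/197 ≈ -6.6037e+5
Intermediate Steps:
A = -522/197 (A = 522*(-1/197) = -522/197 ≈ -2.6497)
f(s) = 64 + 80*s (f(s) = 4*(20*s + 16) = 4*(16 + 20*s) = 64 + 80*s)
(-806663 + (-105*(5 + 1*d) + A)) + f(1841) = (-806663 + (-105*(5 + 1*5) - 522/197)) + (64 + 80*1841) = (-806663 + (-105*(5 + 5) - 522/197)) + (64 + 147280) = (-806663 + (-105*10 - 522/197)) + 147344 = (-806663 + (-1050 - 522/197)) + 147344 = (-806663 - 207372/197) + 147344 = -159119983/197 + 147344 = -130093215/197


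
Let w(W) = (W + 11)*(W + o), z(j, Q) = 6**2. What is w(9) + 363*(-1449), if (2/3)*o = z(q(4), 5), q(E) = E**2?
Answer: -524727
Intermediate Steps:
z(j, Q) = 36
o = 54 (o = (3/2)*36 = 54)
w(W) = (11 + W)*(54 + W) (w(W) = (W + 11)*(W + 54) = (11 + W)*(54 + W))
w(9) + 363*(-1449) = (594 + 9**2 + 65*9) + 363*(-1449) = (594 + 81 + 585) - 525987 = 1260 - 525987 = -524727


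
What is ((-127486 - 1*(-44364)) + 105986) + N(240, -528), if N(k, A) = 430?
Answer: 23294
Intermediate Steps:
((-127486 - 1*(-44364)) + 105986) + N(240, -528) = ((-127486 - 1*(-44364)) + 105986) + 430 = ((-127486 + 44364) + 105986) + 430 = (-83122 + 105986) + 430 = 22864 + 430 = 23294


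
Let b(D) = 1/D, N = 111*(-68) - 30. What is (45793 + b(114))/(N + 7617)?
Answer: 5220403/4446 ≈ 1174.2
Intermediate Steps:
N = -7578 (N = -7548 - 30 = -7578)
(45793 + b(114))/(N + 7617) = (45793 + 1/114)/(-7578 + 7617) = (45793 + 1/114)/39 = (5220403/114)*(1/39) = 5220403/4446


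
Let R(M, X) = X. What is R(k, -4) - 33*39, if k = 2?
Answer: -1291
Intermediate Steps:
R(k, -4) - 33*39 = -4 - 33*39 = -4 - 1287 = -1291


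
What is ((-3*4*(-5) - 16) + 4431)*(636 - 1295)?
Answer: -2949025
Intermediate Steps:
((-3*4*(-5) - 16) + 4431)*(636 - 1295) = ((-12*(-5) - 16) + 4431)*(-659) = ((60 - 16) + 4431)*(-659) = (44 + 4431)*(-659) = 4475*(-659) = -2949025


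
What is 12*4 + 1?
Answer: 49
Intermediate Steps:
12*4 + 1 = 48 + 1 = 49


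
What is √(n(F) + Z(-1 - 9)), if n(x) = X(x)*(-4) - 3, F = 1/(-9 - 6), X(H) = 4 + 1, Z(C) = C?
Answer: I*√33 ≈ 5.7446*I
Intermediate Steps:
X(H) = 5
F = -1/15 (F = 1/(-15) = -1/15 ≈ -0.066667)
n(x) = -23 (n(x) = 5*(-4) - 3 = -20 - 3 = -23)
√(n(F) + Z(-1 - 9)) = √(-23 + (-1 - 9)) = √(-23 - 10) = √(-33) = I*√33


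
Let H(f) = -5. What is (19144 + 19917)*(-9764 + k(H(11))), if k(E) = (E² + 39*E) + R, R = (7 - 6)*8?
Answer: -387719486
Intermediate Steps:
R = 8 (R = 1*8 = 8)
k(E) = 8 + E² + 39*E (k(E) = (E² + 39*E) + 8 = 8 + E² + 39*E)
(19144 + 19917)*(-9764 + k(H(11))) = (19144 + 19917)*(-9764 + (8 + (-5)² + 39*(-5))) = 39061*(-9764 + (8 + 25 - 195)) = 39061*(-9764 - 162) = 39061*(-9926) = -387719486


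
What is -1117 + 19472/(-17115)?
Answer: -19136927/17115 ≈ -1118.1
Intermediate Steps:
-1117 + 19472/(-17115) = -1117 + 19472*(-1/17115) = -1117 - 19472/17115 = -19136927/17115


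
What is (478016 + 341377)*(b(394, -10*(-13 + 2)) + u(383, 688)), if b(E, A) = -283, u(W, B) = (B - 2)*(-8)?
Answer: -4728717003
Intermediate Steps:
u(W, B) = 16 - 8*B (u(W, B) = (-2 + B)*(-8) = 16 - 8*B)
(478016 + 341377)*(b(394, -10*(-13 + 2)) + u(383, 688)) = (478016 + 341377)*(-283 + (16 - 8*688)) = 819393*(-283 + (16 - 5504)) = 819393*(-283 - 5488) = 819393*(-5771) = -4728717003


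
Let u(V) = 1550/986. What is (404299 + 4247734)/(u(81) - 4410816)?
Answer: -2293452269/2174531513 ≈ -1.0547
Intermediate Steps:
u(V) = 775/493 (u(V) = 1550*(1/986) = 775/493)
(404299 + 4247734)/(u(81) - 4410816) = (404299 + 4247734)/(775/493 - 4410816) = 4652033/(-2174531513/493) = 4652033*(-493/2174531513) = -2293452269/2174531513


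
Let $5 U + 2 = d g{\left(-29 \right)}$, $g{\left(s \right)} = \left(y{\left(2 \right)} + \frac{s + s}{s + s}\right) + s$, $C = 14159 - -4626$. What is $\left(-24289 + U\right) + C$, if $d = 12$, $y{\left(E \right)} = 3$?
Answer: $- \frac{27822}{5} \approx -5564.4$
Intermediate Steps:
$C = 18785$ ($C = 14159 + 4626 = 18785$)
$g{\left(s \right)} = 4 + s$ ($g{\left(s \right)} = \left(3 + \frac{s + s}{s + s}\right) + s = \left(3 + \frac{2 s}{2 s}\right) + s = \left(3 + 2 s \frac{1}{2 s}\right) + s = \left(3 + 1\right) + s = 4 + s$)
$U = - \frac{302}{5}$ ($U = - \frac{2}{5} + \frac{12 \left(4 - 29\right)}{5} = - \frac{2}{5} + \frac{12 \left(-25\right)}{5} = - \frac{2}{5} + \frac{1}{5} \left(-300\right) = - \frac{2}{5} - 60 = - \frac{302}{5} \approx -60.4$)
$\left(-24289 + U\right) + C = \left(-24289 - \frac{302}{5}\right) + 18785 = - \frac{121747}{5} + 18785 = - \frac{27822}{5}$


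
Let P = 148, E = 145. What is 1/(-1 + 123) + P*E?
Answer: 2618121/122 ≈ 21460.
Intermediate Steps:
1/(-1 + 123) + P*E = 1/(-1 + 123) + 148*145 = 1/122 + 21460 = 2618121/122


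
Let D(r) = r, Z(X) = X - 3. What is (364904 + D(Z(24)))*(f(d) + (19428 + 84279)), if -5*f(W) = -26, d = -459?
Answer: 37847174585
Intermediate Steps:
Z(X) = -3 + X
f(W) = 26/5 (f(W) = -1/5*(-26) = 26/5)
(364904 + D(Z(24)))*(f(d) + (19428 + 84279)) = (364904 + (-3 + 24))*(26/5 + (19428 + 84279)) = (364904 + 21)*(26/5 + 103707) = 364925*(518561/5) = 37847174585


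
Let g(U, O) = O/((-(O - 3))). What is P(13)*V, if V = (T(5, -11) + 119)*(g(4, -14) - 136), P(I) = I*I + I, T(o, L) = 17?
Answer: -3386656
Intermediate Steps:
P(I) = I + I**2 (P(I) = I**2 + I = I + I**2)
g(U, O) = O/(3 - O) (g(U, O) = O/((-(-3 + O))) = O/(3 - O))
V = -18608 (V = (17 + 119)*(-1*(-14)/(-3 - 14) - 136) = 136*(-1*(-14)/(-17) - 136) = 136*(-1*(-14)*(-1/17) - 136) = 136*(-14/17 - 136) = 136*(-2326/17) = -18608)
P(13)*V = (13*(1 + 13))*(-18608) = (13*14)*(-18608) = 182*(-18608) = -3386656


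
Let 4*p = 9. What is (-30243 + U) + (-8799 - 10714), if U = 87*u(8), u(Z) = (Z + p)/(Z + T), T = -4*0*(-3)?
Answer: -1588625/32 ≈ -49645.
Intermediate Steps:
p = 9/4 (p = (1/4)*9 = 9/4 ≈ 2.2500)
T = 0 (T = 0*(-3) = 0)
u(Z) = (9/4 + Z)/Z (u(Z) = (Z + 9/4)/(Z + 0) = (9/4 + Z)/Z)
U = 3567/32 (U = 87*((9/4 + 8)/8) = 87*((1/8)*(41/4)) = 87*(41/32) = 3567/32 ≈ 111.47)
(-30243 + U) + (-8799 - 10714) = (-30243 + 3567/32) + (-8799 - 10714) = -964209/32 - 19513 = -1588625/32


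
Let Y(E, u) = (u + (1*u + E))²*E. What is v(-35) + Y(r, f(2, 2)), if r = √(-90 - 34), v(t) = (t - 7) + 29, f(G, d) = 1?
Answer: -509 - 240*I*√31 ≈ -509.0 - 1336.3*I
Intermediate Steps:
v(t) = 22 + t (v(t) = (-7 + t) + 29 = 22 + t)
r = 2*I*√31 (r = √(-124) = 2*I*√31 ≈ 11.136*I)
Y(E, u) = E*(E + 2*u)² (Y(E, u) = (u + (u + E))²*E = (u + (E + u))²*E = (E + 2*u)²*E = E*(E + 2*u)²)
v(-35) + Y(r, f(2, 2)) = (22 - 35) + (2*I*√31)*(2*I*√31 + 2*1)² = -13 + (2*I*√31)*(2*I*√31 + 2)² = -13 + (2*I*√31)*(2 + 2*I*√31)² = -13 + 2*I*√31*(2 + 2*I*√31)²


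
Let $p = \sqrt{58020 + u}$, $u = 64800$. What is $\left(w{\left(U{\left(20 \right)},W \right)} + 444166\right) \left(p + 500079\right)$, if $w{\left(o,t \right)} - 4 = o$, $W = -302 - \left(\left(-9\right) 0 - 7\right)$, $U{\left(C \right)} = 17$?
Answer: $222128590773 + 888374 \sqrt{30705} \approx 2.2228 \cdot 10^{11}$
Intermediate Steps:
$W = -295$ ($W = -302 - \left(0 - 7\right) = -302 - -7 = -302 + 7 = -295$)
$w{\left(o,t \right)} = 4 + o$
$p = 2 \sqrt{30705}$ ($p = \sqrt{58020 + 64800} = \sqrt{122820} = 2 \sqrt{30705} \approx 350.46$)
$\left(w{\left(U{\left(20 \right)},W \right)} + 444166\right) \left(p + 500079\right) = \left(\left(4 + 17\right) + 444166\right) \left(2 \sqrt{30705} + 500079\right) = \left(21 + 444166\right) \left(500079 + 2 \sqrt{30705}\right) = 444187 \left(500079 + 2 \sqrt{30705}\right) = 222128590773 + 888374 \sqrt{30705}$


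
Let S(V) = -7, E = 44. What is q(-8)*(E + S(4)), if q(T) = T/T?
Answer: 37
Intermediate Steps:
q(T) = 1
q(-8)*(E + S(4)) = 1*(44 - 7) = 1*37 = 37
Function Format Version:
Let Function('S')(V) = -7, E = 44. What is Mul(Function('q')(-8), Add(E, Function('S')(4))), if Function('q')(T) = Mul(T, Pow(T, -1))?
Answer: 37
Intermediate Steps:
Function('q')(T) = 1
Mul(Function('q')(-8), Add(E, Function('S')(4))) = Mul(1, Add(44, -7)) = Mul(1, 37) = 37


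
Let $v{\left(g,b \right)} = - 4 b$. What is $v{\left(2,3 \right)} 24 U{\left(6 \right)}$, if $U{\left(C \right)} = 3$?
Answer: $-864$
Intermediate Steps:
$v{\left(2,3 \right)} 24 U{\left(6 \right)} = \left(-4\right) 3 \cdot 24 \cdot 3 = \left(-12\right) 24 \cdot 3 = \left(-288\right) 3 = -864$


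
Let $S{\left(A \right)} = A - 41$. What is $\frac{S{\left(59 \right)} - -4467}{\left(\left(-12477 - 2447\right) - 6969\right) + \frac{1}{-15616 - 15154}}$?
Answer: $- \frac{10615650}{51819047} \approx -0.20486$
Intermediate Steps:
$S{\left(A \right)} = -41 + A$
$\frac{S{\left(59 \right)} - -4467}{\left(\left(-12477 - 2447\right) - 6969\right) + \frac{1}{-15616 - 15154}} = \frac{\left(-41 + 59\right) - -4467}{\left(\left(-12477 - 2447\right) - 6969\right) + \frac{1}{-15616 - 15154}} = \frac{18 + 4467}{\left(\left(-12477 - 2447\right) - 6969\right) + \frac{1}{-30770}} = \frac{4485}{\left(-14924 - 6969\right) - \frac{1}{30770}} = \frac{4485}{-21893 - \frac{1}{30770}} = \frac{4485}{- \frac{673647611}{30770}} = 4485 \left(- \frac{30770}{673647611}\right) = - \frac{10615650}{51819047}$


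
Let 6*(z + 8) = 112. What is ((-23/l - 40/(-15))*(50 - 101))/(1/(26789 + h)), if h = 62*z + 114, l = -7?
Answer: -175722625/21 ≈ -8.3677e+6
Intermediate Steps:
z = 32/3 (z = -8 + (⅙)*112 = -8 + 56/3 = 32/3 ≈ 10.667)
h = 2326/3 (h = 62*(32/3) + 114 = 1984/3 + 114 = 2326/3 ≈ 775.33)
((-23/l - 40/(-15))*(50 - 101))/(1/(26789 + h)) = ((-23/(-7) - 40/(-15))*(50 - 101))/(1/(26789 + 2326/3)) = ((-23*(-⅐) - 40*(-1/15))*(-51))/(1/(82693/3)) = ((23/7 + 8/3)*(-51))/(3/82693) = ((125/21)*(-51))*(82693/3) = -2125/7*82693/3 = -175722625/21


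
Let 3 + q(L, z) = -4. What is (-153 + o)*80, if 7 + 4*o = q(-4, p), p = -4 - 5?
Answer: -12520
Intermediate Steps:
p = -9
q(L, z) = -7 (q(L, z) = -3 - 4 = -7)
o = -7/2 (o = -7/4 + (¼)*(-7) = -7/4 - 7/4 = -7/2 ≈ -3.5000)
(-153 + o)*80 = (-153 - 7/2)*80 = -313/2*80 = -12520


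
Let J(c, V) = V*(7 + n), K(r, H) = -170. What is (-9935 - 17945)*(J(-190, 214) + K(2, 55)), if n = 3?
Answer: -54923600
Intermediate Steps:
J(c, V) = 10*V (J(c, V) = V*(7 + 3) = V*10 = 10*V)
(-9935 - 17945)*(J(-190, 214) + K(2, 55)) = (-9935 - 17945)*(10*214 - 170) = -27880*(2140 - 170) = -27880*1970 = -54923600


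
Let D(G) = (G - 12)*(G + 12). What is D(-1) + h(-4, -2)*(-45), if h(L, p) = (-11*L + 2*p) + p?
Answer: -1853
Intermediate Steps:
h(L, p) = -11*L + 3*p
D(G) = (-12 + G)*(12 + G)
D(-1) + h(-4, -2)*(-45) = (-144 + (-1)**2) + (-11*(-4) + 3*(-2))*(-45) = (-144 + 1) + (44 - 6)*(-45) = -143 + 38*(-45) = -143 - 1710 = -1853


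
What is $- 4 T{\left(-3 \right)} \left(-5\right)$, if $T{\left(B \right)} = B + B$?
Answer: $-120$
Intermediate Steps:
$T{\left(B \right)} = 2 B$
$- 4 T{\left(-3 \right)} \left(-5\right) = - 4 \cdot 2 \left(-3\right) \left(-5\right) = \left(-4\right) \left(-6\right) \left(-5\right) = 24 \left(-5\right) = -120$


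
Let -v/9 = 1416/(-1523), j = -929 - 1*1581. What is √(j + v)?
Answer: I*√5802608678/1523 ≈ 50.016*I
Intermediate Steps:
j = -2510 (j = -929 - 1581 = -2510)
v = 12744/1523 (v = -12744/(-1523) = -12744*(-1)/1523 = -9*(-1416/1523) = 12744/1523 ≈ 8.3677)
√(j + v) = √(-2510 + 12744/1523) = √(-3809986/1523) = I*√5802608678/1523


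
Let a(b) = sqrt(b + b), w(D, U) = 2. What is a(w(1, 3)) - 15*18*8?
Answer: -2158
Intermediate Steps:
a(b) = sqrt(2)*sqrt(b) (a(b) = sqrt(2*b) = sqrt(2)*sqrt(b))
a(w(1, 3)) - 15*18*8 = sqrt(2)*sqrt(2) - 15*18*8 = 2 - 270*8 = 2 - 2160 = -2158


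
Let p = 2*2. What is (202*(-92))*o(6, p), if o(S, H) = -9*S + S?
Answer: 892032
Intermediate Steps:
p = 4
o(S, H) = -8*S
(202*(-92))*o(6, p) = (202*(-92))*(-8*6) = -18584*(-48) = 892032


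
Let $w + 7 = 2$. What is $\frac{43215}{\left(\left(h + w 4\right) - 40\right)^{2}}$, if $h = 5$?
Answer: $\frac{8643}{605} \approx 14.286$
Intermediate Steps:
$w = -5$ ($w = -7 + 2 = -5$)
$\frac{43215}{\left(\left(h + w 4\right) - 40\right)^{2}} = \frac{43215}{\left(\left(5 - 20\right) - 40\right)^{2}} = \frac{43215}{\left(-15 - 40\right)^{2}} = \frac{43215}{\left(-55\right)^{2}} = \frac{43215}{3025} = 43215 \cdot \frac{1}{3025} = \frac{8643}{605}$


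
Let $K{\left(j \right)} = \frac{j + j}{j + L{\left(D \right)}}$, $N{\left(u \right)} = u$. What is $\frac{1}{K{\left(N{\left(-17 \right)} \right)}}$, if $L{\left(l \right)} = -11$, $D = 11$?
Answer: $\frac{14}{17} \approx 0.82353$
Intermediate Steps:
$K{\left(j \right)} = \frac{2 j}{-11 + j}$ ($K{\left(j \right)} = \frac{j + j}{j - 11} = \frac{2 j}{-11 + j}$)
$\frac{1}{K{\left(N{\left(-17 \right)} \right)}} = \frac{1}{2 \left(-17\right) \frac{1}{-11 - 17}} = \frac{1}{2 \left(-17\right) \frac{1}{-28}} = \frac{1}{2 \left(-17\right) \left(- \frac{1}{28}\right)} = \frac{1}{\frac{17}{14}} = \frac{14}{17}$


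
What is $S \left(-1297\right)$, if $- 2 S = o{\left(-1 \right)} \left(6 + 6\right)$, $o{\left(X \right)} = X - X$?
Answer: $0$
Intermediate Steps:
$o{\left(X \right)} = 0$
$S = 0$ ($S = - \frac{0 \left(6 + 6\right)}{2} = - \frac{0 \cdot 12}{2} = \left(- \frac{1}{2}\right) 0 = 0$)
$S \left(-1297\right) = 0 \left(-1297\right) = 0$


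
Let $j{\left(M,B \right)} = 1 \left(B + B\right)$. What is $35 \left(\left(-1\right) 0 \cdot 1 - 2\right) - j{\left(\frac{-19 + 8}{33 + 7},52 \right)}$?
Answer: $-174$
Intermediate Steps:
$j{\left(M,B \right)} = 2 B$ ($j{\left(M,B \right)} = 1 \cdot 2 B = 2 B$)
$35 \left(\left(-1\right) 0 \cdot 1 - 2\right) - j{\left(\frac{-19 + 8}{33 + 7},52 \right)} = 35 \left(\left(-1\right) 0 \cdot 1 - 2\right) - 2 \cdot 52 = 35 \left(0 \cdot 1 - 2\right) - 104 = 35 \left(0 - 2\right) - 104 = 35 \left(-2\right) - 104 = -70 - 104 = -174$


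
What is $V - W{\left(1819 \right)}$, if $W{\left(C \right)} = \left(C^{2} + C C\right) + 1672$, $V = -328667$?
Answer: $-6947861$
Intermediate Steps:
$W{\left(C \right)} = 1672 + 2 C^{2}$ ($W{\left(C \right)} = \left(C^{2} + C^{2}\right) + 1672 = 2 C^{2} + 1672 = 1672 + 2 C^{2}$)
$V - W{\left(1819 \right)} = -328667 - \left(1672 + 2 \cdot 1819^{2}\right) = -328667 - \left(1672 + 2 \cdot 3308761\right) = -328667 - \left(1672 + 6617522\right) = -328667 - 6619194 = -6947861$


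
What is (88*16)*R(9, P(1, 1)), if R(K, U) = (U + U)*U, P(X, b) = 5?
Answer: 70400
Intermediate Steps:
R(K, U) = 2*U² (R(K, U) = (2*U)*U = 2*U²)
(88*16)*R(9, P(1, 1)) = (88*16)*(2*5²) = 1408*(2*25) = 1408*50 = 70400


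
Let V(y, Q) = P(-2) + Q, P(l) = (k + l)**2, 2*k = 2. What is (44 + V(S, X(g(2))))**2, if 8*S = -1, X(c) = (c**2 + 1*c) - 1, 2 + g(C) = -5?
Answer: 7396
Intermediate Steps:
k = 1 (k = (1/2)*2 = 1)
g(C) = -7 (g(C) = -2 - 5 = -7)
P(l) = (1 + l)**2
X(c) = -1 + c + c**2 (X(c) = (c**2 + c) - 1 = (c + c**2) - 1 = -1 + c + c**2)
S = -1/8 (S = (1/8)*(-1) = -1/8 ≈ -0.12500)
V(y, Q) = 1 + Q (V(y, Q) = (1 - 2)**2 + Q = (-1)**2 + Q = 1 + Q)
(44 + V(S, X(g(2))))**2 = (44 + (1 + (-1 - 7 + (-7)**2)))**2 = (44 + (1 + (-1 - 7 + 49)))**2 = (44 + (1 + 41))**2 = (44 + 42)**2 = 86**2 = 7396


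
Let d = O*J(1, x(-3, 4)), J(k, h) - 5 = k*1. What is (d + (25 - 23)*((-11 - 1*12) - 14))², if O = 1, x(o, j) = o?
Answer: 4624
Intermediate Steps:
J(k, h) = 5 + k (J(k, h) = 5 + k*1 = 5 + k)
d = 6 (d = 1*(5 + 1) = 1*6 = 6)
(d + (25 - 23)*((-11 - 1*12) - 14))² = (6 + (25 - 23)*((-11 - 1*12) - 14))² = (6 + 2*((-11 - 12) - 14))² = (6 + 2*(-23 - 14))² = (6 + 2*(-37))² = (6 - 74)² = (-68)² = 4624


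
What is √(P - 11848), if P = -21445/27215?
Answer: I*√351035143179/5443 ≈ 108.85*I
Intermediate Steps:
P = -4289/5443 (P = -21445*1/27215 = -4289/5443 ≈ -0.78798)
√(P - 11848) = √(-4289/5443 - 11848) = √(-64492953/5443) = I*√351035143179/5443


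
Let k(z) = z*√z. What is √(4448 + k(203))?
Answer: √(4448 + 203*√203) ≈ 85.676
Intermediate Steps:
k(z) = z^(3/2)
√(4448 + k(203)) = √(4448 + 203^(3/2)) = √(4448 + 203*√203)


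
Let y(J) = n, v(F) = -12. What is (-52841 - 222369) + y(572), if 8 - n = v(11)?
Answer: -275190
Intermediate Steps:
n = 20 (n = 8 - 1*(-12) = 8 + 12 = 20)
y(J) = 20
(-52841 - 222369) + y(572) = (-52841 - 222369) + 20 = -275210 + 20 = -275190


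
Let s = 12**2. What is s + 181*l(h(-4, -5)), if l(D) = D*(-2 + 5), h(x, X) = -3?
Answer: -1485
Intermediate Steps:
l(D) = 3*D (l(D) = D*3 = 3*D)
s = 144
s + 181*l(h(-4, -5)) = 144 + 181*(3*(-3)) = 144 + 181*(-9) = 144 - 1629 = -1485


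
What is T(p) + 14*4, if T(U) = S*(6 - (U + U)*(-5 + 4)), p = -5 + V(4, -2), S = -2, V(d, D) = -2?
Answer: 72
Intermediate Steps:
p = -7 (p = -5 - 2 = -7)
T(U) = -12 - 4*U (T(U) = -2*(6 - (U + U)*(-5 + 4)) = -2*(6 - 2*U*(-1)) = -2*(6 - (-2)*U) = -2*(6 + 2*U) = -12 - 4*U)
T(p) + 14*4 = (-12 - 4*(-7)) + 14*4 = (-12 + 28) + 56 = 16 + 56 = 72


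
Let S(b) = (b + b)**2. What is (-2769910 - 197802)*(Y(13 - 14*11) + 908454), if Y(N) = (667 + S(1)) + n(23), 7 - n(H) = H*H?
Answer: -2696472026336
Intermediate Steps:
S(b) = 4*b**2 (S(b) = (2*b)**2 = 4*b**2)
n(H) = 7 - H**2 (n(H) = 7 - H*H = 7 - H**2)
Y(N) = 149 (Y(N) = (667 + 4*1**2) + (7 - 1*23**2) = (667 + 4*1) + (7 - 1*529) = (667 + 4) + (7 - 529) = 671 - 522 = 149)
(-2769910 - 197802)*(Y(13 - 14*11) + 908454) = (-2769910 - 197802)*(149 + 908454) = -2967712*908603 = -2696472026336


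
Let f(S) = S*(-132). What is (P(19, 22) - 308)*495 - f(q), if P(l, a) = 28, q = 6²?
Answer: -133848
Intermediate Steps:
q = 36
f(S) = -132*S
(P(19, 22) - 308)*495 - f(q) = (28 - 308)*495 - (-132)*36 = -280*495 - 1*(-4752) = -138600 + 4752 = -133848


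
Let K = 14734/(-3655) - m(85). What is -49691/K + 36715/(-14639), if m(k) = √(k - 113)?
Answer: 19576115401601845/4326874526192 - 663823311275*I*√7/295571728 ≈ 4524.3 - 5942.1*I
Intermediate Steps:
m(k) = √(-113 + k)
K = -14734/3655 - 2*I*√7 (K = 14734/(-3655) - √(-113 + 85) = 14734*(-1/3655) - √(-28) = -14734/3655 - 2*I*√7 ≈ -4.0312 - 5.2915*I)
-49691/K + 36715/(-14639) = -49691/(-14734/3655 - 2*I*√7) + 36715/(-14639) = -49691/(-14734/3655 - 2*I*√7) + 36715*(-1/14639) = -49691/(-14734/3655 - 2*I*√7) - 36715/14639 = -36715/14639 - 49691/(-14734/3655 - 2*I*√7)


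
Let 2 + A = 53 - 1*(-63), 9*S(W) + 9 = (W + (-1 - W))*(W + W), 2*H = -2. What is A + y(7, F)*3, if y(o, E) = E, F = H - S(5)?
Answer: 352/3 ≈ 117.33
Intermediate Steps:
H = -1 (H = (½)*(-2) = -1)
S(W) = -1 - 2*W/9 (S(W) = -1 + ((W + (-1 - W))*(W + W))/9 = -1 + (-2*W)/9 = -1 - 2*W/9)
F = 10/9 (F = -1 - (-1 - 2/9*5) = -1 - (-1 - 10/9) = -1 - 1*(-19/9) = -1 + 19/9 = 10/9 ≈ 1.1111)
A = 114 (A = -2 + (53 - 1*(-63)) = -2 + (53 + 63) = -2 + 116 = 114)
A + y(7, F)*3 = 114 + (10/9)*3 = 114 + 10/3 = 352/3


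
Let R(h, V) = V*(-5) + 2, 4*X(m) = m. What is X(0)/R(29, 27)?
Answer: 0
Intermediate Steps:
X(m) = m/4
R(h, V) = 2 - 5*V (R(h, V) = -5*V + 2 = 2 - 5*V)
X(0)/R(29, 27) = ((¼)*0)/(2 - 5*27) = 0/(2 - 135) = 0/(-133) = 0*(-1/133) = 0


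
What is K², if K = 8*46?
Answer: 135424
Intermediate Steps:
K = 368
K² = 368² = 135424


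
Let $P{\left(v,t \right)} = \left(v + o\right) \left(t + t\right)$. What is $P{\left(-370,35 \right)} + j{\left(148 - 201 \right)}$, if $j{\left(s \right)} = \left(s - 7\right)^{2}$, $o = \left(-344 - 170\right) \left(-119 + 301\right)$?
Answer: $-6570660$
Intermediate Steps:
$o = -93548$ ($o = \left(-514\right) 182 = -93548$)
$P{\left(v,t \right)} = 2 t \left(-93548 + v\right)$ ($P{\left(v,t \right)} = \left(v - 93548\right) \left(t + t\right) = \left(-93548 + v\right) 2 t = 2 t \left(-93548 + v\right)$)
$j{\left(s \right)} = \left(-7 + s\right)^{2}$
$P{\left(-370,35 \right)} + j{\left(148 - 201 \right)} = 2 \cdot 35 \left(-93548 - 370\right) + \left(-7 + \left(148 - 201\right)\right)^{2} = 2 \cdot 35 \left(-93918\right) + \left(-7 - 53\right)^{2} = -6574260 + \left(-60\right)^{2} = -6574260 + 3600 = -6570660$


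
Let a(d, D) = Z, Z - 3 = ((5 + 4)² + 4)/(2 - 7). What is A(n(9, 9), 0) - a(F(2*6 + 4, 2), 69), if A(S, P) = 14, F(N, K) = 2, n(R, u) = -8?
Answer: 28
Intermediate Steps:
Z = -14 (Z = 3 + ((5 + 4)² + 4)/(2 - 7) = 3 + (9² + 4)/(-5) = 3 + (81 + 4)*(-⅕) = 3 + 85*(-⅕) = 3 - 17 = -14)
a(d, D) = -14
A(n(9, 9), 0) - a(F(2*6 + 4, 2), 69) = 14 - 1*(-14) = 14 + 14 = 28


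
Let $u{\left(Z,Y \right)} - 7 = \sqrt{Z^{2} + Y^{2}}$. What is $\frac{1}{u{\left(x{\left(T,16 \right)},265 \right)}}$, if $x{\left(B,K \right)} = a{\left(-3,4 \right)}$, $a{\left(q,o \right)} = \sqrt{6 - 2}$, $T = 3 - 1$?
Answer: $- \frac{7}{70180} + \frac{\sqrt{70229}}{70180} \approx 0.0036764$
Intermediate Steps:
$T = 2$
$a{\left(q,o \right)} = 2$ ($a{\left(q,o \right)} = \sqrt{4} = 2$)
$x{\left(B,K \right)} = 2$
$u{\left(Z,Y \right)} = 7 + \sqrt{Y^{2} + Z^{2}}$ ($u{\left(Z,Y \right)} = 7 + \sqrt{Z^{2} + Y^{2}} = 7 + \sqrt{Y^{2} + Z^{2}}$)
$\frac{1}{u{\left(x{\left(T,16 \right)},265 \right)}} = \frac{1}{7 + \sqrt{265^{2} + 2^{2}}} = \frac{1}{7 + \sqrt{70225 + 4}} = \frac{1}{7 + \sqrt{70229}}$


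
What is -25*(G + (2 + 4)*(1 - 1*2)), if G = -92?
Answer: 2450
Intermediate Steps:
-25*(G + (2 + 4)*(1 - 1*2)) = -25*(-92 + (2 + 4)*(1 - 1*2)) = -25*(-92 + 6*(1 - 2)) = -25*(-92 + 6*(-1)) = -25*(-92 - 6) = -25*(-98) = 2450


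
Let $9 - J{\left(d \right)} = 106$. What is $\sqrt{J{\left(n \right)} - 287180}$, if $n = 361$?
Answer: $i \sqrt{287277} \approx 535.98 i$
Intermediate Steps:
$J{\left(d \right)} = -97$ ($J{\left(d \right)} = 9 - 106 = -97$)
$\sqrt{J{\left(n \right)} - 287180} = \sqrt{-97 - 287180} = \sqrt{-287277} = i \sqrt{287277}$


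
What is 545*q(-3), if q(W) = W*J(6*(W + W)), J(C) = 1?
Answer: -1635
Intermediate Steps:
q(W) = W (q(W) = W*1 = W)
545*q(-3) = 545*(-3) = -1635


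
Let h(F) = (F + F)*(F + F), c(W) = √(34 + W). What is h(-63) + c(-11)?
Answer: 15876 + √23 ≈ 15881.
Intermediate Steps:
h(F) = 4*F² (h(F) = (2*F)*(2*F) = 4*F²)
h(-63) + c(-11) = 4*(-63)² + √(34 - 11) = 4*3969 + √23 = 15876 + √23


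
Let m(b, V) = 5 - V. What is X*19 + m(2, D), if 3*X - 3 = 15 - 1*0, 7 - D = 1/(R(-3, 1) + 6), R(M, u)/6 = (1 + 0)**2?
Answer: 1345/12 ≈ 112.08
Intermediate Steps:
R(M, u) = 6 (R(M, u) = 6*(1 + 0)**2 = 6*1**2 = 6*1 = 6)
D = 83/12 (D = 7 - 1/(6 + 6) = 7 - 1/12 = 83/12 ≈ 6.9167)
X = 6 (X = 1 + (15 - 1*0)/3 = 1 + (15 + 0)/3 = 1 + (1/3)*15 = 1 + 5 = 6)
X*19 + m(2, D) = 6*19 + (5 - 1*83/12) = 114 + (5 - 83/12) = 114 - 23/12 = 1345/12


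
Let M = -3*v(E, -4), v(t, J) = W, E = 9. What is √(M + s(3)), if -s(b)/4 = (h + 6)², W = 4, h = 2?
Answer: 2*I*√67 ≈ 16.371*I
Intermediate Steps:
v(t, J) = 4
s(b) = -256 (s(b) = -4*(2 + 6)² = -4*8² = -4*64 = -256)
M = -12 (M = -3*4 = -12)
√(M + s(3)) = √(-12 - 256) = √(-268) = 2*I*√67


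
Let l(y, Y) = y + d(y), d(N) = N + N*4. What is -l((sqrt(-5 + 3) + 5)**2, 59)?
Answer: -138 - 60*I*sqrt(2) ≈ -138.0 - 84.853*I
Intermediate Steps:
d(N) = 5*N (d(N) = N + 4*N = 5*N)
l(y, Y) = 6*y (l(y, Y) = y + 5*y = 6*y)
-l((sqrt(-5 + 3) + 5)**2, 59) = -6*(sqrt(-5 + 3) + 5)**2 = -6*(sqrt(-2) + 5)**2 = -6*(I*sqrt(2) + 5)**2 = -6*(5 + I*sqrt(2))**2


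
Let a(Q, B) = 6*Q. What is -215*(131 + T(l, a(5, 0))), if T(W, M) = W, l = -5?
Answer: -27090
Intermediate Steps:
-215*(131 + T(l, a(5, 0))) = -215*(131 - 5) = -215*126 = -27090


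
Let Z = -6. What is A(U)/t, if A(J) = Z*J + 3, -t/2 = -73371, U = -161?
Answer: 323/48914 ≈ 0.0066034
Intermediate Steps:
t = 146742 (t = -2*(-73371) = 146742)
A(J) = 3 - 6*J (A(J) = -6*J + 3 = 3 - 6*J)
A(U)/t = (3 - 6*(-161))/146742 = (3 + 966)*(1/146742) = 969*(1/146742) = 323/48914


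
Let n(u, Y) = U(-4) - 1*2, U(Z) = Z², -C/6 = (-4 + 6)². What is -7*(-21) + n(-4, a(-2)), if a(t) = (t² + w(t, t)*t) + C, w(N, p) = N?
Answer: 161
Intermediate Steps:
C = -24 (C = -6*(-4 + 6)² = -6*2² = -6*4 = -24)
a(t) = -24 + 2*t² (a(t) = (t² + t*t) - 24 = (t² + t²) - 24 = 2*t² - 24 = -24 + 2*t²)
n(u, Y) = 14 (n(u, Y) = (-4)² - 1*2 = 16 - 2 = 14)
-7*(-21) + n(-4, a(-2)) = -7*(-21) + 14 = 147 + 14 = 161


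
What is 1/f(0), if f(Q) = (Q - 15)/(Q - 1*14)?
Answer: 14/15 ≈ 0.93333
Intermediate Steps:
f(Q) = (-15 + Q)/(-14 + Q) (f(Q) = (-15 + Q)/(Q - 14) = (-15 + Q)/(-14 + Q))
1/f(0) = 1/((-15 + 0)/(-14 + 0)) = 1/(-15/(-14)) = 1/(-1/14*(-15)) = 1/(15/14) = 14/15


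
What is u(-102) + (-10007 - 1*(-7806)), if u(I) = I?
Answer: -2303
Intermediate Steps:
u(-102) + (-10007 - 1*(-7806)) = -102 + (-10007 - 1*(-7806)) = -102 + (-10007 + 7806) = -102 - 2201 = -2303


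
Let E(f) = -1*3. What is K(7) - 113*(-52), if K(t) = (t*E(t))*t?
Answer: 5729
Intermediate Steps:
E(f) = -3
K(t) = -3*t**2 (K(t) = (t*(-3))*t = (-3*t)*t = -3*t**2)
K(7) - 113*(-52) = -3*7**2 - 113*(-52) = -3*49 + 5876 = -147 + 5876 = 5729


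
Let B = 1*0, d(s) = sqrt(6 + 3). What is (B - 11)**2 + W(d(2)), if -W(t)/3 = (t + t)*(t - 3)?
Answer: 121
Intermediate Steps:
d(s) = 3 (d(s) = sqrt(9) = 3)
W(t) = -6*t*(-3 + t) (W(t) = -3*(t + t)*(t - 3) = -3*2*t*(-3 + t) = -6*t*(-3 + t))
B = 0
(B - 11)**2 + W(d(2)) = (0 - 11)**2 + 6*3*(3 - 1*3) = (-11)**2 + 6*3*(3 - 3) = 121 + 6*3*0 = 121 + 0 = 121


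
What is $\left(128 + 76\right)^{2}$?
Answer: $41616$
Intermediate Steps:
$\left(128 + 76\right)^{2} = 204^{2} = 41616$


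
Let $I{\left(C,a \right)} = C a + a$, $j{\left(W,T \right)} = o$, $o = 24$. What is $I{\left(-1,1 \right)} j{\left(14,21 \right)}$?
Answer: $0$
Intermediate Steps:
$j{\left(W,T \right)} = 24$
$I{\left(C,a \right)} = a + C a$
$I{\left(-1,1 \right)} j{\left(14,21 \right)} = 1 \left(1 - 1\right) 24 = 1 \cdot 0 \cdot 24 = 0 \cdot 24 = 0$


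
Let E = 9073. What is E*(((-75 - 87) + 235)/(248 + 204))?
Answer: 662329/452 ≈ 1465.3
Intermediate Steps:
E*(((-75 - 87) + 235)/(248 + 204)) = 9073*(((-75 - 87) + 235)/(248 + 204)) = 9073*((-162 + 235)/452) = 9073*(73*(1/452)) = 9073*(73/452) = 662329/452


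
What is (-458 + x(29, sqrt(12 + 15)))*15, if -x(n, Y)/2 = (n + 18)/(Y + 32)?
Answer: -6894510/997 + 4230*sqrt(3)/997 ≈ -6907.9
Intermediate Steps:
x(n, Y) = -2*(18 + n)/(32 + Y) (x(n, Y) = -2*(n + 18)/(Y + 32) = -2*(18 + n)/(32 + Y))
(-458 + x(29, sqrt(12 + 15)))*15 = (-458 + 2*(-18 - 1*29)/(32 + sqrt(12 + 15)))*15 = (-458 + 2*(-18 - 29)/(32 + sqrt(27)))*15 = (-458 + 2*(-47)/(32 + 3*sqrt(3)))*15 = (-458 - 94/(32 + 3*sqrt(3)))*15 = -6870 - 1410/(32 + 3*sqrt(3))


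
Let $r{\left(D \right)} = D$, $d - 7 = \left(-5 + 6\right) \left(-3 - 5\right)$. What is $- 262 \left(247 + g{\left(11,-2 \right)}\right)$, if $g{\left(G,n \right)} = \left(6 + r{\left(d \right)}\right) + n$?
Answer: $-65500$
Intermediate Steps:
$d = -1$ ($d = 7 + \left(-5 + 6\right) \left(-3 - 5\right) = 7 + 1 \left(-8\right) = 7 - 8 = -1$)
$g{\left(G,n \right)} = 5 + n$ ($g{\left(G,n \right)} = \left(6 - 1\right) + n = 5 + n$)
$- 262 \left(247 + g{\left(11,-2 \right)}\right) = - 262 \left(247 + \left(5 - 2\right)\right) = - 262 \left(247 + 3\right) = \left(-262\right) 250 = -65500$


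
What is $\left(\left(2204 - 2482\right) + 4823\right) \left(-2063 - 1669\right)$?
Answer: $-16961940$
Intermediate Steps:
$\left(\left(2204 - 2482\right) + 4823\right) \left(-2063 - 1669\right) = \left(-278 + 4823\right) \left(-3732\right) = 4545 \left(-3732\right) = -16961940$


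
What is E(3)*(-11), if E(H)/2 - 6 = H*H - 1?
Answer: -308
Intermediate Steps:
E(H) = 10 + 2*H**2 (E(H) = 12 + 2*(H*H - 1) = 12 + 2*(H**2 - 1) = 12 + 2*(-1 + H**2) = 12 + (-2 + 2*H**2) = 10 + 2*H**2)
E(3)*(-11) = (10 + 2*3**2)*(-11) = (10 + 2*9)*(-11) = (10 + 18)*(-11) = 28*(-11) = -308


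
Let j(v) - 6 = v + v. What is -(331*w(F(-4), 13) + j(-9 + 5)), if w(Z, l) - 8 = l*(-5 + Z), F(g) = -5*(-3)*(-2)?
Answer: 147959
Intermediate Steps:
F(g) = -30 (F(g) = 15*(-2) = -30)
w(Z, l) = 8 + l*(-5 + Z)
j(v) = 6 + 2*v (j(v) = 6 + (v + v) = 6 + 2*v)
-(331*w(F(-4), 13) + j(-9 + 5)) = -(331*(8 - 5*13 - 30*13) + (6 + 2*(-9 + 5))) = -(331*(8 - 65 - 390) + (6 + 2*(-4))) = -(331*(-447) + (6 - 8)) = -(-147957 - 2) = -1*(-147959) = 147959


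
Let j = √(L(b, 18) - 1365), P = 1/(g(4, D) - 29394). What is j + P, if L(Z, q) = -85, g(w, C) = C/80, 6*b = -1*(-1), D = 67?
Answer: -80/2351453 + 5*I*√58 ≈ -3.4022e-5 + 38.079*I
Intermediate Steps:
b = ⅙ (b = (-1*(-1))/6 = (⅙)*1 = ⅙ ≈ 0.16667)
g(w, C) = C/80 (g(w, C) = C*(1/80) = C/80)
P = -80/2351453 (P = 1/((1/80)*67 - 29394) = 1/(67/80 - 29394) = 1/(-2351453/80) = -80/2351453 ≈ -3.4022e-5)
j = 5*I*√58 (j = √(-85 - 1365) = √(-1450) = 5*I*√58 ≈ 38.079*I)
j + P = 5*I*√58 - 80/2351453 = -80/2351453 + 5*I*√58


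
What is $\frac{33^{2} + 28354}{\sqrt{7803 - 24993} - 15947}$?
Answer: $- \frac{469527521}{254323999} - \frac{88329 i \sqrt{1910}}{254323999} \approx -1.8462 - 0.015179 i$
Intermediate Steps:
$\frac{33^{2} + 28354}{\sqrt{7803 - 24993} - 15947} = \frac{1089 + 28354}{\sqrt{-17190} - 15947} = \frac{29443}{3 i \sqrt{1910} - 15947} = \frac{29443}{-15947 + 3 i \sqrt{1910}}$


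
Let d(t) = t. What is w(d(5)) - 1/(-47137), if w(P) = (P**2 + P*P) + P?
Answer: 2592536/47137 ≈ 55.000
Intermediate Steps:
w(P) = P + 2*P**2 (w(P) = (P**2 + P**2) + P = 2*P**2 + P = P + 2*P**2)
w(d(5)) - 1/(-47137) = 5*(1 + 2*5) - 1/(-47137) = 5*(1 + 10) - 1*(-1/47137) = 5*11 + 1/47137 = 55 + 1/47137 = 2592536/47137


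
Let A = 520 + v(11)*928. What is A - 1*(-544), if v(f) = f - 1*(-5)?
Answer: 15912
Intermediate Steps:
v(f) = 5 + f (v(f) = f + 5 = 5 + f)
A = 15368 (A = 520 + (5 + 11)*928 = 520 + 16*928 = 520 + 14848 = 15368)
A - 1*(-544) = 15368 - 1*(-544) = 15368 + 544 = 15912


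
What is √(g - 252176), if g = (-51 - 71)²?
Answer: 2*I*√59323 ≈ 487.13*I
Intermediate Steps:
g = 14884 (g = (-122)² = 14884)
√(g - 252176) = √(14884 - 252176) = √(-237292) = 2*I*√59323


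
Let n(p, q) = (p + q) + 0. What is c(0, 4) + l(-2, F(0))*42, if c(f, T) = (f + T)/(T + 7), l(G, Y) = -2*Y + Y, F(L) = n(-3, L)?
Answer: 1390/11 ≈ 126.36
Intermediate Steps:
n(p, q) = p + q
F(L) = -3 + L
l(G, Y) = -Y
c(f, T) = (T + f)/(7 + T)
c(0, 4) + l(-2, F(0))*42 = (4 + 0)/(7 + 4) - (-3 + 0)*42 = 4/11 - 1*(-3)*42 = (1/11)*4 + 3*42 = 4/11 + 126 = 1390/11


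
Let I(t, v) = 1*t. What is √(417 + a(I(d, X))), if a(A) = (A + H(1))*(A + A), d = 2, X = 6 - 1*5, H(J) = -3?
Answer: √413 ≈ 20.322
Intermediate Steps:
X = 1 (X = 6 - 5 = 1)
I(t, v) = t
a(A) = 2*A*(-3 + A) (a(A) = (A - 3)*(A + A) = (-3 + A)*(2*A) = 2*A*(-3 + A))
√(417 + a(I(d, X))) = √(417 + 2*2*(-3 + 2)) = √(417 + 2*2*(-1)) = √(417 - 4) = √413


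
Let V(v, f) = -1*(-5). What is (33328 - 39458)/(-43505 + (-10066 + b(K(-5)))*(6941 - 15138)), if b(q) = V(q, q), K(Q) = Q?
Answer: -3065/41213256 ≈ -7.4369e-5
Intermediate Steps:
V(v, f) = 5
b(q) = 5
(33328 - 39458)/(-43505 + (-10066 + b(K(-5)))*(6941 - 15138)) = (33328 - 39458)/(-43505 + (-10066 + 5)*(6941 - 15138)) = -6130/(-43505 - 10061*(-8197)) = -6130/(-43505 + 82470017) = -6130/82426512 = -6130*1/82426512 = -3065/41213256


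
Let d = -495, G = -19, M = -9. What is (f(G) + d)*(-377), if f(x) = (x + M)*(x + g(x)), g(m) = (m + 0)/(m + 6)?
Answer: 1479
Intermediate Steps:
g(m) = m/(6 + m)
f(x) = (-9 + x)*(x + x/(6 + x)) (f(x) = (x - 9)*(x + x/(6 + x)) = (-9 + x)*(x + x/(6 + x)))
(f(G) + d)*(-377) = (-19*(-63 + (-19)² - 2*(-19))/(6 - 19) - 495)*(-377) = (-19*(-63 + 361 + 38)/(-13) - 495)*(-377) = (-19*(-1/13)*336 - 495)*(-377) = (6384/13 - 495)*(-377) = -51/13*(-377) = 1479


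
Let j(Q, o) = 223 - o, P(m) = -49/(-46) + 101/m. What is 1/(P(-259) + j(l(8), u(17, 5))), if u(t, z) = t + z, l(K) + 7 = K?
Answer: 11914/2402759 ≈ 0.0049585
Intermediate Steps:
l(K) = -7 + K
P(m) = 49/46 + 101/m (P(m) = -49*(-1/46) + 101/m = 49/46 + 101/m)
1/(P(-259) + j(l(8), u(17, 5))) = 1/((49/46 + 101/(-259)) + (223 - (17 + 5))) = 1/((49/46 + 101*(-1/259)) + (223 - 1*22)) = 1/((49/46 - 101/259) + (223 - 22)) = 1/(8045/11914 + 201) = 1/(2402759/11914) = 11914/2402759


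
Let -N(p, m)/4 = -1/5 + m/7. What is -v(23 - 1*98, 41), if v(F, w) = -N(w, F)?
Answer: 1528/35 ≈ 43.657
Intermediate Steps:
N(p, m) = ⅘ - 4*m/7 (N(p, m) = -4*(-1/5 + m/7) = -4*(-1*⅕ + m*(⅐)) = -4*(-⅕ + m/7) = ⅘ - 4*m/7)
v(F, w) = -⅘ + 4*F/7 (v(F, w) = -(⅘ - 4*F/7) = -⅘ + 4*F/7)
-v(23 - 1*98, 41) = -(-⅘ + 4*(23 - 1*98)/7) = -(-⅘ + 4*(23 - 98)/7) = -(-⅘ + (4/7)*(-75)) = -(-⅘ - 300/7) = -1*(-1528/35) = 1528/35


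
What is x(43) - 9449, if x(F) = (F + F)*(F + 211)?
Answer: 12395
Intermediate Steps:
x(F) = 2*F*(211 + F) (x(F) = (2*F)*(211 + F) = 2*F*(211 + F))
x(43) - 9449 = 2*43*(211 + 43) - 9449 = 2*43*254 - 9449 = 21844 - 9449 = 12395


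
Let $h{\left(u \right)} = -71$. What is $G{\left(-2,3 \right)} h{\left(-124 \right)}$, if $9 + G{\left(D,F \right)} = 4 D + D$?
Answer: $1349$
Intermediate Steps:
$G{\left(D,F \right)} = -9 + 5 D$ ($G{\left(D,F \right)} = -9 + \left(4 D + D\right) = -9 + 5 D$)
$G{\left(-2,3 \right)} h{\left(-124 \right)} = \left(-9 + 5 \left(-2\right)\right) \left(-71\right) = \left(-9 - 10\right) \left(-71\right) = \left(-19\right) \left(-71\right) = 1349$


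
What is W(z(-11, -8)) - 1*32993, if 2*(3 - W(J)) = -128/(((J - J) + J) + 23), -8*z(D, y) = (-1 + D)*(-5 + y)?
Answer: -230802/7 ≈ -32972.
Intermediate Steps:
z(D, y) = -(-1 + D)*(-5 + y)/8
W(J) = 3 + 64/(23 + J) (W(J) = 3 - (-64)/(((J - J) + J) + 23) = 3 - (-64)/((0 + J) + 23) = 3 - (-64)/(J + 23) = 3 - (-64)/(23 + J) = 3 + 64/(23 + J))
W(z(-11, -8)) - 1*32993 = (133 + 3*(-5/8 + (1/8)*(-8) + (5/8)*(-11) - 1/8*(-11)*(-8)))/(23 + (-5/8 + (1/8)*(-8) + (5/8)*(-11) - 1/8*(-11)*(-8))) - 1*32993 = (133 + 3*(-5/8 - 1 - 55/8 - 11))/(23 + (-5/8 - 1 - 55/8 - 11)) - 32993 = (133 + 3*(-39/2))/(23 - 39/2) - 32993 = (133 - 117/2)/(7/2) - 32993 = (2/7)*(149/2) - 32993 = 149/7 - 32993 = -230802/7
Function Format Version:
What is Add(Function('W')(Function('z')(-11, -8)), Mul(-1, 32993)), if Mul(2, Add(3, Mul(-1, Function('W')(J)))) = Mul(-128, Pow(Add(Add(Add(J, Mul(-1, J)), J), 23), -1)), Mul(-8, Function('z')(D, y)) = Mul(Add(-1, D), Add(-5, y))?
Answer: Rational(-230802, 7) ≈ -32972.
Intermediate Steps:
Function('z')(D, y) = Mul(Rational(-1, 8), Add(-1, D), Add(-5, y)) (Function('z')(D, y) = Mul(Rational(-1, 8), Mul(Add(-1, D), Add(-5, y))) = Mul(Rational(-1, 8), Add(-1, D), Add(-5, y)))
Function('W')(J) = Add(3, Mul(64, Pow(Add(23, J), -1))) (Function('W')(J) = Add(3, Mul(Rational(-1, 2), Mul(-128, Pow(Add(Add(Add(J, Mul(-1, J)), J), 23), -1)))) = Add(3, Mul(Rational(-1, 2), Mul(-128, Pow(Add(Add(0, J), 23), -1)))) = Add(3, Mul(Rational(-1, 2), Mul(-128, Pow(Add(J, 23), -1)))) = Add(3, Mul(Rational(-1, 2), Mul(-128, Pow(Add(23, J), -1)))) = Add(3, Mul(64, Pow(Add(23, J), -1))))
Add(Function('W')(Function('z')(-11, -8)), Mul(-1, 32993)) = Add(Mul(Pow(Add(23, Add(Rational(-5, 8), Mul(Rational(1, 8), -8), Mul(Rational(5, 8), -11), Mul(Rational(-1, 8), -11, -8))), -1), Add(133, Mul(3, Add(Rational(-5, 8), Mul(Rational(1, 8), -8), Mul(Rational(5, 8), -11), Mul(Rational(-1, 8), -11, -8))))), Mul(-1, 32993)) = Add(Mul(Pow(Add(23, Add(Rational(-5, 8), -1, Rational(-55, 8), -11)), -1), Add(133, Mul(3, Add(Rational(-5, 8), -1, Rational(-55, 8), -11)))), -32993) = Add(Mul(Pow(Add(23, Rational(-39, 2)), -1), Add(133, Mul(3, Rational(-39, 2)))), -32993) = Add(Mul(Pow(Rational(7, 2), -1), Add(133, Rational(-117, 2))), -32993) = Add(Mul(Rational(2, 7), Rational(149, 2)), -32993) = Add(Rational(149, 7), -32993) = Rational(-230802, 7)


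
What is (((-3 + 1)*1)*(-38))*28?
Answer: 2128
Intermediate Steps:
(((-3 + 1)*1)*(-38))*28 = (-2*1*(-38))*28 = -2*(-38)*28 = 76*28 = 2128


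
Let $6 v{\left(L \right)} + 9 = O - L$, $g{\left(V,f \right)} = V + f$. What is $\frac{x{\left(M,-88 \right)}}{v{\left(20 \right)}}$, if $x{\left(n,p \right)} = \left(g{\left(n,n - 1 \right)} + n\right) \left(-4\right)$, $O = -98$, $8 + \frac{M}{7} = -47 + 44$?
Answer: $- \frac{5568}{127} \approx -43.843$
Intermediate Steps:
$M = -77$ ($M = -56 + 7 \left(-47 + 44\right) = -56 + 7 \left(-3\right) = -56 - 21 = -77$)
$x{\left(n,p \right)} = 4 - 12 n$ ($x{\left(n,p \right)} = \left(\left(n + \left(n - 1\right)\right) + n\right) \left(-4\right) = \left(\left(n + \left(-1 + n\right)\right) + n\right) \left(-4\right) = \left(\left(-1 + 2 n\right) + n\right) \left(-4\right) = \left(-1 + 3 n\right) \left(-4\right) = 4 - 12 n$)
$v{\left(L \right)} = - \frac{107}{6} - \frac{L}{6}$ ($v{\left(L \right)} = - \frac{3}{2} + \frac{-98 - L}{6} = - \frac{3}{2} - \left(\frac{49}{3} + \frac{L}{6}\right) = - \frac{107}{6} - \frac{L}{6}$)
$\frac{x{\left(M,-88 \right)}}{v{\left(20 \right)}} = \frac{4 - -924}{- \frac{107}{6} - \frac{10}{3}} = \frac{4 + 924}{- \frac{107}{6} - \frac{10}{3}} = \frac{928}{- \frac{127}{6}} = 928 \left(- \frac{6}{127}\right) = - \frac{5568}{127}$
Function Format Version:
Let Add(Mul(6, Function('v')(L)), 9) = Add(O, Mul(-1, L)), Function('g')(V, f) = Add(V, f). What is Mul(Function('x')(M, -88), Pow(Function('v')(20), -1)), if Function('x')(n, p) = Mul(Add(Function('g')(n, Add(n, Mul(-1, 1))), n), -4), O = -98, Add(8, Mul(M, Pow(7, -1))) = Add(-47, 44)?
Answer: Rational(-5568, 127) ≈ -43.843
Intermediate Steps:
M = -77 (M = Add(-56, Mul(7, Add(-47, 44))) = Add(-56, Mul(7, -3)) = Add(-56, -21) = -77)
Function('x')(n, p) = Add(4, Mul(-12, n)) (Function('x')(n, p) = Mul(Add(Add(n, Add(n, Mul(-1, 1))), n), -4) = Mul(Add(Add(n, Add(n, -1)), n), -4) = Mul(Add(Add(n, Add(-1, n)), n), -4) = Mul(Add(Add(-1, Mul(2, n)), n), -4) = Mul(Add(-1, Mul(3, n)), -4) = Add(4, Mul(-12, n)))
Function('v')(L) = Add(Rational(-107, 6), Mul(Rational(-1, 6), L)) (Function('v')(L) = Add(Rational(-3, 2), Mul(Rational(1, 6), Add(-98, Mul(-1, L)))) = Add(Rational(-3, 2), Add(Rational(-49, 3), Mul(Rational(-1, 6), L))) = Add(Rational(-107, 6), Mul(Rational(-1, 6), L)))
Mul(Function('x')(M, -88), Pow(Function('v')(20), -1)) = Mul(Add(4, Mul(-12, -77)), Pow(Add(Rational(-107, 6), Mul(Rational(-1, 6), 20)), -1)) = Mul(Add(4, 924), Pow(Add(Rational(-107, 6), Rational(-10, 3)), -1)) = Mul(928, Pow(Rational(-127, 6), -1)) = Mul(928, Rational(-6, 127)) = Rational(-5568, 127)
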